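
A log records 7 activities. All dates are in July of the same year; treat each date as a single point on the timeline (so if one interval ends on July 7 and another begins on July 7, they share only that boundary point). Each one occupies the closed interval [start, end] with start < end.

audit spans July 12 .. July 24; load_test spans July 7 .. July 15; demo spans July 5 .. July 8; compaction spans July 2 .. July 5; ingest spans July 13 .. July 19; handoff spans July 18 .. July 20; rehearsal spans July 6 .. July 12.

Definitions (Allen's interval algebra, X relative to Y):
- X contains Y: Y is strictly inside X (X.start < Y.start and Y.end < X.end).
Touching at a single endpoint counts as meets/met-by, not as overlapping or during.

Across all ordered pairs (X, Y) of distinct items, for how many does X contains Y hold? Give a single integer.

Checking all 42 ordered pairs for relation 'contains'; matching pairs in alphabetical order:
(audit, handoff): audit contains handoff ✓
(audit, ingest): audit contains ingest ✓
Count: 2.

2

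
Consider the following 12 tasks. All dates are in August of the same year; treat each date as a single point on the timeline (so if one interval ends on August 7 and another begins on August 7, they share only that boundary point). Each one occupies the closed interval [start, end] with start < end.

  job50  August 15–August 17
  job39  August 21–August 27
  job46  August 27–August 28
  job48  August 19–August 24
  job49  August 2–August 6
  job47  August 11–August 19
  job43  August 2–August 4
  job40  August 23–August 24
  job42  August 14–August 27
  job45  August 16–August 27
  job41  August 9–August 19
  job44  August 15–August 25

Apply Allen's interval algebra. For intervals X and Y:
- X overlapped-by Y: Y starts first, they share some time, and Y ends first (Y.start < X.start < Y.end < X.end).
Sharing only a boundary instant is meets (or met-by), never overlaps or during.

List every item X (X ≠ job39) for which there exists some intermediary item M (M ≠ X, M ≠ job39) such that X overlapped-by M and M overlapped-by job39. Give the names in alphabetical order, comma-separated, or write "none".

none

Target job39 = [August 21, August 27].
Intermediaries M with M overlapped-by job39: none.
Union: none.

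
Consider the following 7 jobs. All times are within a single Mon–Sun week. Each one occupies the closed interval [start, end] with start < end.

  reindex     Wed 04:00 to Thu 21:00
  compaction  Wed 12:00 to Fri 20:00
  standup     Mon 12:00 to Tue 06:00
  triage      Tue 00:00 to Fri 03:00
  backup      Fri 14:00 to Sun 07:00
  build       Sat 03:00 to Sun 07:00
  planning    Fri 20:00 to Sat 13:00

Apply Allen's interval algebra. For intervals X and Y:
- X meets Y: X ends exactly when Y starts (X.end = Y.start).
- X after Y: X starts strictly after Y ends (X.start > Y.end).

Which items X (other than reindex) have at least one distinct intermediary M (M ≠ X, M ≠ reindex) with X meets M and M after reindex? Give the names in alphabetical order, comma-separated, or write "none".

compaction

Target reindex = [Wed 04:00, Thu 21:00].
Intermediaries M with M after reindex: backup, build, planning.
Via backup — items with X meets backup: none.
Via build — items with X meets build: none.
Via planning — items with X meets planning: compaction.
Union: compaction.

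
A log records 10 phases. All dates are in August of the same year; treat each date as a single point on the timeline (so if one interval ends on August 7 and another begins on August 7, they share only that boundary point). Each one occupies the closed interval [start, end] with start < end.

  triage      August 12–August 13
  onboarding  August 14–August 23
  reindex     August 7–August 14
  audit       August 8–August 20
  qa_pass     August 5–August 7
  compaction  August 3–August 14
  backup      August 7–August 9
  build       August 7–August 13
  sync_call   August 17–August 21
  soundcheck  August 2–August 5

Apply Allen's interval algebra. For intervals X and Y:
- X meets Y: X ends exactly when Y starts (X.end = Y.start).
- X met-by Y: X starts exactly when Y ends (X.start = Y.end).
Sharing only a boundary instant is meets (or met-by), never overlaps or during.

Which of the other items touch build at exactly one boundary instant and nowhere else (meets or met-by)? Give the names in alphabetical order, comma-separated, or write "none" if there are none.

qa_pass

Target build = [August 7, August 13].
audit [August 8, August 20] → overlapped-by → no.
backup [August 7, August 9] → starts → no.
compaction [August 3, August 14] → contains → no.
onboarding [August 14, August 23] → after → no.
qa_pass [August 5, August 7] → meets → yes.
reindex [August 7, August 14] → started-by → no.
soundcheck [August 2, August 5] → before → no.
sync_call [August 17, August 21] → after → no.
triage [August 12, August 13] → finishes → no.
Result: qa_pass.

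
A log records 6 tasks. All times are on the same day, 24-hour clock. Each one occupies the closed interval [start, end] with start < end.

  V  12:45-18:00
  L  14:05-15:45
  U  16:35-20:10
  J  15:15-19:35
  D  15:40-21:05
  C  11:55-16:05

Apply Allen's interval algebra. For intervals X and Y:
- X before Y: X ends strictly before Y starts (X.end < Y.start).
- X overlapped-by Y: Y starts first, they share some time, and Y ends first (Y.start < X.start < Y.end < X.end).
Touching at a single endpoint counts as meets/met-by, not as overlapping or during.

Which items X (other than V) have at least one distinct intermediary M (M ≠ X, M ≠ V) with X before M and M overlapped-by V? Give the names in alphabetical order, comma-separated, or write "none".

Target V = [12:45, 18:00].
Intermediaries M with M overlapped-by V: D, J, U.
Via D — items with X before D: none.
Via J — items with X before J: none.
Via U — items with X before U: C, L.
Union: C, L.

C, L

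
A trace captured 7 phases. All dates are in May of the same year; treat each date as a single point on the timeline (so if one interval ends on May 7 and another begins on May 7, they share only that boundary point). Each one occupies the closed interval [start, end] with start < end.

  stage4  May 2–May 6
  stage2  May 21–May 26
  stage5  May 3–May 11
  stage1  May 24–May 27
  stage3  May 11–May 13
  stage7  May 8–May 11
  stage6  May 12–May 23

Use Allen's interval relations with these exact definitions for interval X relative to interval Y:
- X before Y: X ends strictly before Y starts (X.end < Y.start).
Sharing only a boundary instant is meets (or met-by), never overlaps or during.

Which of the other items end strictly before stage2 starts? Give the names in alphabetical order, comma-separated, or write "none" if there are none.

Target stage2 = [May 21, May 26].
stage1 [May 24, May 27] → overlapped-by → no.
stage3 [May 11, May 13] → before → yes.
stage4 [May 2, May 6] → before → yes.
stage5 [May 3, May 11] → before → yes.
stage6 [May 12, May 23] → overlaps → no.
stage7 [May 8, May 11] → before → yes.
Result: stage3, stage4, stage5, stage7.

stage3, stage4, stage5, stage7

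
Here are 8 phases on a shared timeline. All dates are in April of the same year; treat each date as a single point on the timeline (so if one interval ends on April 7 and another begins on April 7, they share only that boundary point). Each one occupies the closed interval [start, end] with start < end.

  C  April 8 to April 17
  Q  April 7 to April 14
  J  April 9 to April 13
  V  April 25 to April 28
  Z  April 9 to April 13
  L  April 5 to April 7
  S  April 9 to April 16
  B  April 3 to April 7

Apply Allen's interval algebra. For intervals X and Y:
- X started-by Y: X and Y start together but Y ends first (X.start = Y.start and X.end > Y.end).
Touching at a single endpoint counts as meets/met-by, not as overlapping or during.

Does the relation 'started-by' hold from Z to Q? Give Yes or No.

Z = [April 9, April 13], Q = [April 7, April 14].
Actual relation of Z to Q: during.
Asked whether 'started-by' holds → No.

No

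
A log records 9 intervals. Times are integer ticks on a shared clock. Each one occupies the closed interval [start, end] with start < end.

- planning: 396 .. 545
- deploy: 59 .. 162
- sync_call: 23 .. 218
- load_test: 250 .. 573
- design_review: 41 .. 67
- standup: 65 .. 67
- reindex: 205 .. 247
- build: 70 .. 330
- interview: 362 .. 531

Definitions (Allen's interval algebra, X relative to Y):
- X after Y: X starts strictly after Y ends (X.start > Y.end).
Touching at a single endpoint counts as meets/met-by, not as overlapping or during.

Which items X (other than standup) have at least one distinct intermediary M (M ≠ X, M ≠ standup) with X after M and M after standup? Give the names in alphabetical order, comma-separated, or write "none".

Target standup = [65, 67].
Intermediaries M with M after standup: build, interview, load_test, planning, reindex.
Via build — items with X after build: interview, planning.
Via interview — items with X after interview: none.
Via load_test — items with X after load_test: none.
Via planning — items with X after planning: none.
Via reindex — items with X after reindex: interview, load_test, planning.
Union: interview, load_test, planning.

interview, load_test, planning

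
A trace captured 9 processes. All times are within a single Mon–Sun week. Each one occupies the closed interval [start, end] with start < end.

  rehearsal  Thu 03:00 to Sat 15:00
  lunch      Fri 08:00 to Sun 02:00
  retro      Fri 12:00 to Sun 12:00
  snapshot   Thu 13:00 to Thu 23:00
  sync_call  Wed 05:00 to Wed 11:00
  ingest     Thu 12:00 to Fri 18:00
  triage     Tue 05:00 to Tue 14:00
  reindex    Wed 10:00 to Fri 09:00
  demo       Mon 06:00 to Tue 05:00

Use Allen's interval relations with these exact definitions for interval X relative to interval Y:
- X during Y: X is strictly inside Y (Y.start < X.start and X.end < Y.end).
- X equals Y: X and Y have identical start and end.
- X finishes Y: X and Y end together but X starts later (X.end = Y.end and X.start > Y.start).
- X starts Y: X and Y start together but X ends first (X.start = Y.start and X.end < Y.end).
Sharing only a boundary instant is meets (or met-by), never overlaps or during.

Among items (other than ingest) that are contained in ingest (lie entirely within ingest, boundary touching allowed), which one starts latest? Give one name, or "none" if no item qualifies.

Target ingest = [Thu 12:00, Fri 18:00].
demo [Mon 06:00, Tue 05:00] → before → excluded.
lunch [Fri 08:00, Sun 02:00] → overlapped-by → excluded.
rehearsal [Thu 03:00, Sat 15:00] → contains → excluded.
reindex [Wed 10:00, Fri 09:00] → overlaps → excluded.
retro [Fri 12:00, Sun 12:00] → overlapped-by → excluded.
snapshot [Thu 13:00, Thu 23:00] → during → candidate.
sync_call [Wed 05:00, Wed 11:00] → before → excluded.
triage [Tue 05:00, Tue 14:00] → before → excluded.
Among candidates, latest start is Thu 13:00 → snapshot.

snapshot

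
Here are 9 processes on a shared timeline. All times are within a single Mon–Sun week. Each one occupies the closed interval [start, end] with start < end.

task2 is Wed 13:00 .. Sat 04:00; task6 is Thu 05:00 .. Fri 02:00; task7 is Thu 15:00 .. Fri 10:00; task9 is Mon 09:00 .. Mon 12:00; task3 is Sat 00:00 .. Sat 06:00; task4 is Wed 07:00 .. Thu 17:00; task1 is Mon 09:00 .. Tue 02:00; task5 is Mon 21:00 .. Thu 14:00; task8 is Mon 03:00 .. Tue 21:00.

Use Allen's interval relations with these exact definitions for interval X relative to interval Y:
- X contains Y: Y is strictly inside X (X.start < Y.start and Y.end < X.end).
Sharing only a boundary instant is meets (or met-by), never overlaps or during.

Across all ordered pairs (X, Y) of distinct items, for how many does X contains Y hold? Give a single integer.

4

Checking all 72 ordered pairs for relation 'contains'; matching pairs in alphabetical order:
(task2, task6): task2 contains task6 ✓
(task2, task7): task2 contains task7 ✓
(task8, task1): task8 contains task1 ✓
(task8, task9): task8 contains task9 ✓
Count: 4.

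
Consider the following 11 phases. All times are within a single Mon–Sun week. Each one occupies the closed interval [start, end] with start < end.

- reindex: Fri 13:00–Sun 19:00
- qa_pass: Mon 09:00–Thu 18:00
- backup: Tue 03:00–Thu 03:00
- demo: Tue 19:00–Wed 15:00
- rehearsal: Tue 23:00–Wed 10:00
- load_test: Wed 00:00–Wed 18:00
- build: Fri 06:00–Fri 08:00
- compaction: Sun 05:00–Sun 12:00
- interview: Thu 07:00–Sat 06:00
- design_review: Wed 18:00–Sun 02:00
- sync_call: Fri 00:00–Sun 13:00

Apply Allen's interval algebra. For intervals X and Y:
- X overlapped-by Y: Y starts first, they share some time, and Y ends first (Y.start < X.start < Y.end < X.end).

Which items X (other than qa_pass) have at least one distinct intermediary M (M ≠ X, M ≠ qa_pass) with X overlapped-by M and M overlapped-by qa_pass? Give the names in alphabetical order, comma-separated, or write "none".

reindex, sync_call

Target qa_pass = [Mon 09:00, Thu 18:00].
Intermediaries M with M overlapped-by qa_pass: design_review, interview.
Via design_review — items with X overlapped-by design_review: reindex, sync_call.
Via interview — items with X overlapped-by interview: reindex, sync_call.
Union: reindex, sync_call.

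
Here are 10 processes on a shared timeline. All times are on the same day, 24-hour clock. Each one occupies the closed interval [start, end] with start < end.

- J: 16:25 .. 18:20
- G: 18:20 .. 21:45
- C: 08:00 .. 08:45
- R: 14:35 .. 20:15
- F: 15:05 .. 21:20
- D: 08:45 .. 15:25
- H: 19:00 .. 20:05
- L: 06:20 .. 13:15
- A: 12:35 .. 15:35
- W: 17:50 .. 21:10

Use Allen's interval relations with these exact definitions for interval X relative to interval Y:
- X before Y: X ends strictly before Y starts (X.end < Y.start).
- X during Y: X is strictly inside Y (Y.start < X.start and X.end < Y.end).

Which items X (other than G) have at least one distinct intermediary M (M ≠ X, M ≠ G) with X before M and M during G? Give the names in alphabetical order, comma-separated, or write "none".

Target G = [18:20, 21:45].
Intermediaries M with M during G: H.
Via H — items with X before H: A, C, D, J, L.
Union: A, C, D, J, L.

A, C, D, J, L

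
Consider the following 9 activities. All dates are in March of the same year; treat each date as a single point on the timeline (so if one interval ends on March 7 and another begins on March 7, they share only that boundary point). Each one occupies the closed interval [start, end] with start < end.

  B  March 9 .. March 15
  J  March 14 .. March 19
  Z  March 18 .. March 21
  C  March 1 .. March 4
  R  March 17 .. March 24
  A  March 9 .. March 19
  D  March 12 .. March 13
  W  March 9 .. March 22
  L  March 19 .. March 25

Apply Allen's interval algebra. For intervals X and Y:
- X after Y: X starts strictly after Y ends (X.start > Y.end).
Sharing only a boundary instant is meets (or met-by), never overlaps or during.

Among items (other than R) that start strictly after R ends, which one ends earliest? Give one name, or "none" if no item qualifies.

none

Target R = [March 17, March 24].
A [March 9, March 19] → overlaps → excluded.
B [March 9, March 15] → before → excluded.
C [March 1, March 4] → before → excluded.
D [March 12, March 13] → before → excluded.
J [March 14, March 19] → overlaps → excluded.
L [March 19, March 25] → overlapped-by → excluded.
W [March 9, March 22] → overlaps → excluded.
Z [March 18, March 21] → during → excluded.
No candidates → none.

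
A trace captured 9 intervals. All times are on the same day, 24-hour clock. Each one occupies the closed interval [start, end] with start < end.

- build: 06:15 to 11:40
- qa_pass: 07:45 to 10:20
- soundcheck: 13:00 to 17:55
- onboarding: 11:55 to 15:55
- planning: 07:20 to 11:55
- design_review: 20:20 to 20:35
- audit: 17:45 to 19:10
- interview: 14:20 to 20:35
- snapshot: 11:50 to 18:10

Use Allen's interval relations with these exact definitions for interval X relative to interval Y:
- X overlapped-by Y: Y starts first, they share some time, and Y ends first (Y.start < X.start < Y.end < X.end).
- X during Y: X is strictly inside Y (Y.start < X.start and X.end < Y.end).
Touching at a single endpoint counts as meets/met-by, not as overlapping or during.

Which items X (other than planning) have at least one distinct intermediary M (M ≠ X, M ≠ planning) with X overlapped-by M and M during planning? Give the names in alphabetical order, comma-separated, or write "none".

Target planning = [07:20, 11:55].
Intermediaries M with M during planning: qa_pass.
Via qa_pass — items with X overlapped-by qa_pass: none.
Union: none.

none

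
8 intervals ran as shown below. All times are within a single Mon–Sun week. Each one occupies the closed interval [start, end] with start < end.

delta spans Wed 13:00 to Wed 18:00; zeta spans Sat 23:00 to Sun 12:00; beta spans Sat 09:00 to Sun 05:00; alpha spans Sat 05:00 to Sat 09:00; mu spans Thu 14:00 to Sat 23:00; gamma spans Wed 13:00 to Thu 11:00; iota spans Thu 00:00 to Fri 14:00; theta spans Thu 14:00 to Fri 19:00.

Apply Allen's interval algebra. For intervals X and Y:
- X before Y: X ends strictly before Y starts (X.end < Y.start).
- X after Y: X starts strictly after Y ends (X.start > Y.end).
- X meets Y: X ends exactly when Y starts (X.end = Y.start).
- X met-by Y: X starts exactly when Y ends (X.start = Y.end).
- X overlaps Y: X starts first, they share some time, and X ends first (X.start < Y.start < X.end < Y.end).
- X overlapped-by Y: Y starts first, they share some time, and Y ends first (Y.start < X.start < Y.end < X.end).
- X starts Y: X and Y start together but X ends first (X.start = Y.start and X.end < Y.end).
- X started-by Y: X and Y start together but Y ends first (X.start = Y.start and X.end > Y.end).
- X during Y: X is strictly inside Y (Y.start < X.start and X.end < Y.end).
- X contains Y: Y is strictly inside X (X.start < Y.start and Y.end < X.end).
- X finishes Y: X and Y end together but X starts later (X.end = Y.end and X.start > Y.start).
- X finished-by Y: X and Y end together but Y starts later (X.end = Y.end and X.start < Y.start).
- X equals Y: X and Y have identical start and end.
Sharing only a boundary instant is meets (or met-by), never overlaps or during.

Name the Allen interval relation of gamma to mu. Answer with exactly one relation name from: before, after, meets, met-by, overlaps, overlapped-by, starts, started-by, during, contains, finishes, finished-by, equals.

gamma = [Wed 13:00, Thu 11:00]; mu = [Thu 14:00, Sat 23:00].
Compare endpoints: gamma.start < mu.start, gamma.start < mu.end, gamma.end < mu.start, gamma.end < mu.end.
That pattern is 'before'.

before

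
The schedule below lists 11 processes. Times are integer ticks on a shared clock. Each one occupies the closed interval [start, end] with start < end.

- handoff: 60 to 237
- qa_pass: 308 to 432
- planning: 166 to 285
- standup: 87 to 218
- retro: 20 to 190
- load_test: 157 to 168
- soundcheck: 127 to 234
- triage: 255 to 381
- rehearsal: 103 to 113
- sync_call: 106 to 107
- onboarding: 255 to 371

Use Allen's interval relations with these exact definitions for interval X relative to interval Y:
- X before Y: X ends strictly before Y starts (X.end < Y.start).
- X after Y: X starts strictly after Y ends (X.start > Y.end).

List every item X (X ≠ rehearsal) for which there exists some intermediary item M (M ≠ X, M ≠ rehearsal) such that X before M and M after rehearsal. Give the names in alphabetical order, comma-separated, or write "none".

Target rehearsal = [103, 113].
Intermediaries M with M after rehearsal: load_test, onboarding, planning, qa_pass, soundcheck, triage.
Via load_test — items with X before load_test: sync_call.
Via onboarding — items with X before onboarding: handoff, load_test, retro, soundcheck, standup, sync_call.
Via planning — items with X before planning: sync_call.
Via qa_pass — items with X before qa_pass: handoff, load_test, planning, retro, soundcheck, standup, sync_call.
Via soundcheck — items with X before soundcheck: sync_call.
Via triage — items with X before triage: handoff, load_test, retro, soundcheck, standup, sync_call.
Union: handoff, load_test, planning, retro, soundcheck, standup, sync_call.

handoff, load_test, planning, retro, soundcheck, standup, sync_call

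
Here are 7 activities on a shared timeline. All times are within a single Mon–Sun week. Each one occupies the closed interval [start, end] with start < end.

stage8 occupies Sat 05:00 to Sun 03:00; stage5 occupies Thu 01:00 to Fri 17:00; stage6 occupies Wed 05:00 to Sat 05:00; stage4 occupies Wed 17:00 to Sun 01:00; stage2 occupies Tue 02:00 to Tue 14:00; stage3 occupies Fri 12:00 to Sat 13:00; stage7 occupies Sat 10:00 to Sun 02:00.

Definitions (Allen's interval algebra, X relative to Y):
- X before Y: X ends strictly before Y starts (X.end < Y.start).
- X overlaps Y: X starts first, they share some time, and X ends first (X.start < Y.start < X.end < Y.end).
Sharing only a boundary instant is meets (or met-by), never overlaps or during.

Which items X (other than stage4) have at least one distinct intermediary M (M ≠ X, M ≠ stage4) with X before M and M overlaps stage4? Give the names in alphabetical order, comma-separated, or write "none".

Target stage4 = [Wed 17:00, Sun 01:00].
Intermediaries M with M overlaps stage4: stage6.
Via stage6 — items with X before stage6: stage2.
Union: stage2.

stage2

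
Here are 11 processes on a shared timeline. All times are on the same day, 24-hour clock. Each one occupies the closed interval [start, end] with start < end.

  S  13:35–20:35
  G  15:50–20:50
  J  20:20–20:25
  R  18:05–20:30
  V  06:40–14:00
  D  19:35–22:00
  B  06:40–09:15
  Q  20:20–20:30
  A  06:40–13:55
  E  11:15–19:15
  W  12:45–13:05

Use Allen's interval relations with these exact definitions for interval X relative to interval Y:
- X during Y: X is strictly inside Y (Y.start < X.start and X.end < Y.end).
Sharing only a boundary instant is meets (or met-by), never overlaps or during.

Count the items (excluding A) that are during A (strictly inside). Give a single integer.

1

Target A = [06:40, 13:55].
B [06:40, 09:15] → starts → no.
D [19:35, 22:00] → after → no.
E [11:15, 19:15] → overlapped-by → no.
G [15:50, 20:50] → after → no.
J [20:20, 20:25] → after → no.
Q [20:20, 20:30] → after → no.
R [18:05, 20:30] → after → no.
S [13:35, 20:35] → overlapped-by → no.
V [06:40, 14:00] → started-by → no.
W [12:45, 13:05] → during → counts.
Total: 1.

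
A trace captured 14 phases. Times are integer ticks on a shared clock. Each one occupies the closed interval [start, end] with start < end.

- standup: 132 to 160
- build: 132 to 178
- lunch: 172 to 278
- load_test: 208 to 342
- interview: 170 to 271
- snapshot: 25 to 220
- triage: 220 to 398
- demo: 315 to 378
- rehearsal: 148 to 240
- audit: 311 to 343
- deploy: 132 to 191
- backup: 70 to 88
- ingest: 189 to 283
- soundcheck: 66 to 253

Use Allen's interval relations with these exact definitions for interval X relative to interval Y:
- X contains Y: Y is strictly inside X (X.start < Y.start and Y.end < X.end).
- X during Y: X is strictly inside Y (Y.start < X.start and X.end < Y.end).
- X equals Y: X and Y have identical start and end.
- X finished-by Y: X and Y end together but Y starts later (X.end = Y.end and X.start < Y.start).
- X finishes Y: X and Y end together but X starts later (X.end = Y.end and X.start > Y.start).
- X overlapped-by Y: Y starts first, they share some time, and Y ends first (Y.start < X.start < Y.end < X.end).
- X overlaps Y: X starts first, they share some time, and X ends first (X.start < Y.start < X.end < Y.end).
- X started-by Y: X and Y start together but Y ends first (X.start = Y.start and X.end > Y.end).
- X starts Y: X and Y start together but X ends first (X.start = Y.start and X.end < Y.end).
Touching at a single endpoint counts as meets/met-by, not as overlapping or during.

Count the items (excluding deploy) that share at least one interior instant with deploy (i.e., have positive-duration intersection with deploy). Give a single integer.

Target deploy = [132, 191].
audit [311, 343] → after → no.
backup [70, 88] → before → no.
build [132, 178] → starts → counts.
demo [315, 378] → after → no.
ingest [189, 283] → overlapped-by → counts.
interview [170, 271] → overlapped-by → counts.
load_test [208, 342] → after → no.
lunch [172, 278] → overlapped-by → counts.
rehearsal [148, 240] → overlapped-by → counts.
snapshot [25, 220] → contains → counts.
soundcheck [66, 253] → contains → counts.
standup [132, 160] → starts → counts.
triage [220, 398] → after → no.
Total: 8.

8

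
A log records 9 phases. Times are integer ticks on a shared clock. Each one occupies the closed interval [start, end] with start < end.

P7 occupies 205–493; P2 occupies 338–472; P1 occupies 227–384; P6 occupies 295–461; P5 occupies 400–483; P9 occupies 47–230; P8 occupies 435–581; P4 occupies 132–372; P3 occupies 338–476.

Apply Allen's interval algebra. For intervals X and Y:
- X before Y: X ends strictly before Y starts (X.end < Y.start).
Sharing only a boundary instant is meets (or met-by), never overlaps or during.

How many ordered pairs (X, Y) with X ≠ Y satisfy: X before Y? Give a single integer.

9

Checking all 72 ordered pairs for relation 'before'; matching pairs in alphabetical order:
(P1, P5): P1 before P5 ✓
(P1, P8): P1 before P8 ✓
(P4, P5): P4 before P5 ✓
(P4, P8): P4 before P8 ✓
(P9, P2): P9 before P2 ✓
(P9, P3): P9 before P3 ✓
(P9, P5): P9 before P5 ✓
(P9, P6): P9 before P6 ✓
(P9, P8): P9 before P8 ✓
Count: 9.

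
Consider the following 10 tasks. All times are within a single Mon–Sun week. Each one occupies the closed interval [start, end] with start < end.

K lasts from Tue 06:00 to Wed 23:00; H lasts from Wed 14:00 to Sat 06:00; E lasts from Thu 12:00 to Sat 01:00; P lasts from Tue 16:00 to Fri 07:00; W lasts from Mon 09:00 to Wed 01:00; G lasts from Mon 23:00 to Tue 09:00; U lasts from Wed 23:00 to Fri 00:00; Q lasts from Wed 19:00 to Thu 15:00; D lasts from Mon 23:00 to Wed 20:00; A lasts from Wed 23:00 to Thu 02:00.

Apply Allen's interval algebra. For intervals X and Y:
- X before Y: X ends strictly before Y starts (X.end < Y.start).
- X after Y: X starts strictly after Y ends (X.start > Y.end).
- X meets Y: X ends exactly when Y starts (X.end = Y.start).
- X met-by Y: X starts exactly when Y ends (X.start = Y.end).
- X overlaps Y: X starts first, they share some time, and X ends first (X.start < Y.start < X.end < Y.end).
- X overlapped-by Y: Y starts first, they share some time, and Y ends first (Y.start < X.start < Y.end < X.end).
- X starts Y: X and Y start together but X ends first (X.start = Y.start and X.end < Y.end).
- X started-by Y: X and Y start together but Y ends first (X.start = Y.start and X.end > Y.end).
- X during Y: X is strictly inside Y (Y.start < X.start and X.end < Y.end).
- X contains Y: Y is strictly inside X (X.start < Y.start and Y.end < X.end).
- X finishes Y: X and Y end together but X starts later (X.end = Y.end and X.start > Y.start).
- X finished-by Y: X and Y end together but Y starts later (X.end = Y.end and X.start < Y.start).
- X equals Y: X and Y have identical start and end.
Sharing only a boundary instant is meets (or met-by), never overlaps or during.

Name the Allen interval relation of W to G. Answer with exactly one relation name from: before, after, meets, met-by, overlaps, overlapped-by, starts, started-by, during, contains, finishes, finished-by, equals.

W = [Mon 09:00, Wed 01:00]; G = [Mon 23:00, Tue 09:00].
Compare endpoints: W.start < G.start, W.start < G.end, W.end > G.start, W.end > G.end.
That pattern is 'contains'.

contains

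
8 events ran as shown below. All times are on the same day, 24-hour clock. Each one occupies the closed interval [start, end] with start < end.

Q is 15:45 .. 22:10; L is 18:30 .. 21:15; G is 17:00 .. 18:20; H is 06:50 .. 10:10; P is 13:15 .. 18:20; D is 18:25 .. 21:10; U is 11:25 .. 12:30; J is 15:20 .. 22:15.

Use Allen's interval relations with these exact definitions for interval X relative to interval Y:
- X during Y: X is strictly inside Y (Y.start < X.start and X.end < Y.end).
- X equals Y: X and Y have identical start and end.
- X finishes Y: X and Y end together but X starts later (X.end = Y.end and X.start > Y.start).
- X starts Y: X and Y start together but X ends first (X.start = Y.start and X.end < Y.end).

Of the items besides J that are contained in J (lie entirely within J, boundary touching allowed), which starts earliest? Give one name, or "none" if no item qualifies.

Target J = [15:20, 22:15].
D [18:25, 21:10] → during → candidate.
G [17:00, 18:20] → during → candidate.
H [06:50, 10:10] → before → excluded.
L [18:30, 21:15] → during → candidate.
P [13:15, 18:20] → overlaps → excluded.
Q [15:45, 22:10] → during → candidate.
U [11:25, 12:30] → before → excluded.
Among candidates, earliest start is 15:45 → Q.

Q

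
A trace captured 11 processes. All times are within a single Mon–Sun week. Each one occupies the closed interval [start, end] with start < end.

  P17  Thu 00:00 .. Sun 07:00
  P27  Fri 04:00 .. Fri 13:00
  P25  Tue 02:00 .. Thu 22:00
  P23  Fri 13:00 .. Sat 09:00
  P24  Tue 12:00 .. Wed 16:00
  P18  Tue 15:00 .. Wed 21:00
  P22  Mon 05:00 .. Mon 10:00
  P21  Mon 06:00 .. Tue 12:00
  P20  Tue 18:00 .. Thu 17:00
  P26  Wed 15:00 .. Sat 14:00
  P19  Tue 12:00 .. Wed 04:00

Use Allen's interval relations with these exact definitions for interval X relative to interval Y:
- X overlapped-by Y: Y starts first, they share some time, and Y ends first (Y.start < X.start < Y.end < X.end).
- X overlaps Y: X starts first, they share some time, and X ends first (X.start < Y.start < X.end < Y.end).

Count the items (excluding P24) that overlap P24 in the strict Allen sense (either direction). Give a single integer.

3

Target P24 = [Tue 12:00, Wed 16:00].
P17 [Thu 00:00, Sun 07:00] → after → no.
P18 [Tue 15:00, Wed 21:00] → overlapped-by → counts.
P19 [Tue 12:00, Wed 04:00] → starts → no.
P20 [Tue 18:00, Thu 17:00] → overlapped-by → counts.
P21 [Mon 06:00, Tue 12:00] → meets → no.
P22 [Mon 05:00, Mon 10:00] → before → no.
P23 [Fri 13:00, Sat 09:00] → after → no.
P25 [Tue 02:00, Thu 22:00] → contains → no.
P26 [Wed 15:00, Sat 14:00] → overlapped-by → counts.
P27 [Fri 04:00, Fri 13:00] → after → no.
Total: 3.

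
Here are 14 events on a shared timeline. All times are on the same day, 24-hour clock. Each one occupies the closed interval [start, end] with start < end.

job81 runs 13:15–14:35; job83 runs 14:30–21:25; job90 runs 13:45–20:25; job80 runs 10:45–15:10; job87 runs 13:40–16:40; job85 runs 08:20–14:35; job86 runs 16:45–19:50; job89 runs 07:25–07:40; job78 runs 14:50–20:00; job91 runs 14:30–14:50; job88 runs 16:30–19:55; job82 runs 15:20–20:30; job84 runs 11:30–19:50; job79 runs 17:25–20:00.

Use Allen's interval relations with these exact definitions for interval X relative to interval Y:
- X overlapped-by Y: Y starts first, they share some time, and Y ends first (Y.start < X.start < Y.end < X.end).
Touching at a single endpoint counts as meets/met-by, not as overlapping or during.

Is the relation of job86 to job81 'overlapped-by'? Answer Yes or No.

No

job86 = [16:45, 19:50], job81 = [13:15, 14:35].
Actual relation of job86 to job81: after.
Asked whether 'overlapped-by' holds → No.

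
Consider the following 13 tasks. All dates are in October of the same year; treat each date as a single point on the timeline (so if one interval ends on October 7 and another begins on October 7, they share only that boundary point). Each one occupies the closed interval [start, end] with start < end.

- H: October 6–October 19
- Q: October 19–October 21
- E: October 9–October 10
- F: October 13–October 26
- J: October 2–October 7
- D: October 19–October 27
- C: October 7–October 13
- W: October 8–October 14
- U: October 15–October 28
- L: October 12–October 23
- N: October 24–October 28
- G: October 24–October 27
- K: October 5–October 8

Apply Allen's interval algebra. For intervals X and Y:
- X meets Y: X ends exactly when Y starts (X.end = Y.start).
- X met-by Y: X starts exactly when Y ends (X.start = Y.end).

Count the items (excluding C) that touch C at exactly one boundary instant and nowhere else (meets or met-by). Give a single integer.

Target C = [October 7, October 13].
D [October 19, October 27] → after → no.
E [October 9, October 10] → during → no.
F [October 13, October 26] → met-by → counts.
G [October 24, October 27] → after → no.
H [October 6, October 19] → contains → no.
J [October 2, October 7] → meets → counts.
K [October 5, October 8] → overlaps → no.
L [October 12, October 23] → overlapped-by → no.
N [October 24, October 28] → after → no.
Q [October 19, October 21] → after → no.
U [October 15, October 28] → after → no.
W [October 8, October 14] → overlapped-by → no.
Total: 2.

2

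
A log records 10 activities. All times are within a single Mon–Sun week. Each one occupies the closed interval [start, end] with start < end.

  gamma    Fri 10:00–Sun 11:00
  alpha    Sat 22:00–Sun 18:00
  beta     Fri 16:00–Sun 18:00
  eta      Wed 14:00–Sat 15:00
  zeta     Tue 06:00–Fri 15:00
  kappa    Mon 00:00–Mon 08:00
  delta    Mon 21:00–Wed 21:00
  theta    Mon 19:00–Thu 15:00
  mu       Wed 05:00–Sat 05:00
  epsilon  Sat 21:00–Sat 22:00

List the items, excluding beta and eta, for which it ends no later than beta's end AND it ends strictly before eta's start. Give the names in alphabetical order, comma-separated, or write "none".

kappa

Conditions: its end is no later than beta's end (X.end <= Sun 18:00) AND its end is strictly before eta's start (X.end < Wed 14:00).
alpha: end Sun 18:00 <= Sun 18:00? ✓; end Sun 18:00 < Wed 14:00? ✗ → no.
delta: end Wed 21:00 <= Sun 18:00? ✓; end Wed 21:00 < Wed 14:00? ✗ → no.
epsilon: end Sat 22:00 <= Sun 18:00? ✓; end Sat 22:00 < Wed 14:00? ✗ → no.
gamma: end Sun 11:00 <= Sun 18:00? ✓; end Sun 11:00 < Wed 14:00? ✗ → no.
kappa: end Mon 08:00 <= Sun 18:00? ✓; end Mon 08:00 < Wed 14:00? ✓ → yes.
mu: end Sat 05:00 <= Sun 18:00? ✓; end Sat 05:00 < Wed 14:00? ✗ → no.
theta: end Thu 15:00 <= Sun 18:00? ✓; end Thu 15:00 < Wed 14:00? ✗ → no.
zeta: end Fri 15:00 <= Sun 18:00? ✓; end Fri 15:00 < Wed 14:00? ✗ → no.
Result: kappa.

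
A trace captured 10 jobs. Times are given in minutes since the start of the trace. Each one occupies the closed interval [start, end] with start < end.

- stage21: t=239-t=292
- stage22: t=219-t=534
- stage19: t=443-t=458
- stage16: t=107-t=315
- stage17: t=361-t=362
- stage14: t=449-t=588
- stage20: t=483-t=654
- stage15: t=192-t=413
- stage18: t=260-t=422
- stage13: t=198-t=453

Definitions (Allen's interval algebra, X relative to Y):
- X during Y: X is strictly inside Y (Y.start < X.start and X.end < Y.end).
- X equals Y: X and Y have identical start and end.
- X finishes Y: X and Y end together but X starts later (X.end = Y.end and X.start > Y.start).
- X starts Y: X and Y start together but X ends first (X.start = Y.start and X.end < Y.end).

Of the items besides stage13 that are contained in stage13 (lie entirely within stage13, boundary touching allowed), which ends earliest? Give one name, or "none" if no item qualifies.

stage21

Target stage13 = [t=198, t=453].
stage14 [t=449, t=588] → overlapped-by → excluded.
stage15 [t=192, t=413] → overlaps → excluded.
stage16 [t=107, t=315] → overlaps → excluded.
stage17 [t=361, t=362] → during → candidate.
stage18 [t=260, t=422] → during → candidate.
stage19 [t=443, t=458] → overlapped-by → excluded.
stage20 [t=483, t=654] → after → excluded.
stage21 [t=239, t=292] → during → candidate.
stage22 [t=219, t=534] → overlapped-by → excluded.
Among candidates, earliest end is t=292 → stage21.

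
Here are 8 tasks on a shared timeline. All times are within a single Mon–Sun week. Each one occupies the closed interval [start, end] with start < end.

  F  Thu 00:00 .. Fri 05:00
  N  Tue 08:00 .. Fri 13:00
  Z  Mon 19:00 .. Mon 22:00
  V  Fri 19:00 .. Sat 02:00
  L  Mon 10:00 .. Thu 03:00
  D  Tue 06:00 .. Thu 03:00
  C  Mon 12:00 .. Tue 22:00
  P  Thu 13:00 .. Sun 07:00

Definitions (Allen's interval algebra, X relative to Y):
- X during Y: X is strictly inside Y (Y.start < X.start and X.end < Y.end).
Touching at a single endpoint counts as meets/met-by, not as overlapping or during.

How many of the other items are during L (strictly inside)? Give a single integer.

Target L = [Mon 10:00, Thu 03:00].
C [Mon 12:00, Tue 22:00] → during → counts.
D [Tue 06:00, Thu 03:00] → finishes → no.
F [Thu 00:00, Fri 05:00] → overlapped-by → no.
N [Tue 08:00, Fri 13:00] → overlapped-by → no.
P [Thu 13:00, Sun 07:00] → after → no.
V [Fri 19:00, Sat 02:00] → after → no.
Z [Mon 19:00, Mon 22:00] → during → counts.
Total: 2.

2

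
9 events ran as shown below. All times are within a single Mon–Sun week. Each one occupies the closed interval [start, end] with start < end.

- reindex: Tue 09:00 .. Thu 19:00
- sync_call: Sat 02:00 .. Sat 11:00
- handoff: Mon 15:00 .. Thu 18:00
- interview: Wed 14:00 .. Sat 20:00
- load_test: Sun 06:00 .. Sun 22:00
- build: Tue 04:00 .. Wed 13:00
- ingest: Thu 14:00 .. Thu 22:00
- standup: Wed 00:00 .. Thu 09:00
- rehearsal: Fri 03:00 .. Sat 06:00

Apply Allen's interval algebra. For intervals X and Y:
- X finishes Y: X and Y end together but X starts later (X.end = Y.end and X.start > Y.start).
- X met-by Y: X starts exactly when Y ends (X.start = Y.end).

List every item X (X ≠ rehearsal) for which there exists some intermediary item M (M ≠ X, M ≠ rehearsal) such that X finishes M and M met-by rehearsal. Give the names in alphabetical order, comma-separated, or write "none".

none

Target rehearsal = [Fri 03:00, Sat 06:00].
Intermediaries M with M met-by rehearsal: none.
Union: none.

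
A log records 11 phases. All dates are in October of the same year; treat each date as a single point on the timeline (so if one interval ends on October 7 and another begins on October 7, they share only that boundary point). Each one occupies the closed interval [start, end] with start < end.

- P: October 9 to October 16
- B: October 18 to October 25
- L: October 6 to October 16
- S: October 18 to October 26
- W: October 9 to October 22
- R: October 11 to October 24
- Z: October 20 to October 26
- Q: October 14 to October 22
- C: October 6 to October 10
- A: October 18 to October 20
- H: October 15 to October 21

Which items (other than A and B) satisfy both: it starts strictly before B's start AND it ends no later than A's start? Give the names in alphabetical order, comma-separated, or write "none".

C, L, P

Conditions: its start is strictly before B's start (X.start < October 18) AND its end is no later than A's start (X.end <= October 18).
C: start October 6 < October 18? ✓; end October 10 <= October 18? ✓ → yes.
H: start October 15 < October 18? ✓; end October 21 <= October 18? ✗ → no.
L: start October 6 < October 18? ✓; end October 16 <= October 18? ✓ → yes.
P: start October 9 < October 18? ✓; end October 16 <= October 18? ✓ → yes.
Q: start October 14 < October 18? ✓; end October 22 <= October 18? ✗ → no.
R: start October 11 < October 18? ✓; end October 24 <= October 18? ✗ → no.
S: start October 18 < October 18? ✗; end October 26 <= October 18? ✗ → no.
W: start October 9 < October 18? ✓; end October 22 <= October 18? ✗ → no.
Z: start October 20 < October 18? ✗; end October 26 <= October 18? ✗ → no.
Result: C, L, P.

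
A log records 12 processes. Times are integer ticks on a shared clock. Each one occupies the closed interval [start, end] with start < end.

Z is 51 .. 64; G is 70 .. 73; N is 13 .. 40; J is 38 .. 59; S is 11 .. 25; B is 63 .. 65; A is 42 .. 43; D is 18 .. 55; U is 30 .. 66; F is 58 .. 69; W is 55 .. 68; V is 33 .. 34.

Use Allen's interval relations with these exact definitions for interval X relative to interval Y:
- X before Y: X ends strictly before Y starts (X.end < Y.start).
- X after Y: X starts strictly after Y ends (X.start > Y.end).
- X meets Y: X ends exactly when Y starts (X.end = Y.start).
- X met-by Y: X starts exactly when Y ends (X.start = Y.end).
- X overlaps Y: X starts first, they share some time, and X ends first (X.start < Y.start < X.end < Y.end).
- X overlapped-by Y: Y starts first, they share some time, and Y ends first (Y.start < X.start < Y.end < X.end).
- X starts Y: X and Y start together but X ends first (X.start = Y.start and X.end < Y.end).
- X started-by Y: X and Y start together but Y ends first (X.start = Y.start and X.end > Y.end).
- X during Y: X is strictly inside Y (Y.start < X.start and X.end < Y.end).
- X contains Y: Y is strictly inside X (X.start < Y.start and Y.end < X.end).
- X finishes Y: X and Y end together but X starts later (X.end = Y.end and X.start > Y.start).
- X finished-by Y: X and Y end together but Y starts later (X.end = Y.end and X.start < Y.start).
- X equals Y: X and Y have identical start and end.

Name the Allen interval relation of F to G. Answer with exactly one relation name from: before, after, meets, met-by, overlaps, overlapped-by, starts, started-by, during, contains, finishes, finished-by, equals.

before

F = [58, 69]; G = [70, 73].
Compare endpoints: F.start < G.start, F.start < G.end, F.end < G.start, F.end < G.end.
That pattern is 'before'.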